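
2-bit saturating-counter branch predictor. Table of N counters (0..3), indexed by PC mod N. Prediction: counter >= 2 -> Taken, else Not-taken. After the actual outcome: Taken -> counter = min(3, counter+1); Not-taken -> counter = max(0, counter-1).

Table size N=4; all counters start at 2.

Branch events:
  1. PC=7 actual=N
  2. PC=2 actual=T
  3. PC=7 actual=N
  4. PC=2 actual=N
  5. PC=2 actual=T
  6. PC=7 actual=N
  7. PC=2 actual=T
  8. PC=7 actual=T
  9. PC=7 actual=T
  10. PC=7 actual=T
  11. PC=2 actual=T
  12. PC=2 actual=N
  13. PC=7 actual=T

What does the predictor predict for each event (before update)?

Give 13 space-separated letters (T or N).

Ev 1: PC=7 idx=3 pred=T actual=N -> ctr[3]=1
Ev 2: PC=2 idx=2 pred=T actual=T -> ctr[2]=3
Ev 3: PC=7 idx=3 pred=N actual=N -> ctr[3]=0
Ev 4: PC=2 idx=2 pred=T actual=N -> ctr[2]=2
Ev 5: PC=2 idx=2 pred=T actual=T -> ctr[2]=3
Ev 6: PC=7 idx=3 pred=N actual=N -> ctr[3]=0
Ev 7: PC=2 idx=2 pred=T actual=T -> ctr[2]=3
Ev 8: PC=7 idx=3 pred=N actual=T -> ctr[3]=1
Ev 9: PC=7 idx=3 pred=N actual=T -> ctr[3]=2
Ev 10: PC=7 idx=3 pred=T actual=T -> ctr[3]=3
Ev 11: PC=2 idx=2 pred=T actual=T -> ctr[2]=3
Ev 12: PC=2 idx=2 pred=T actual=N -> ctr[2]=2
Ev 13: PC=7 idx=3 pred=T actual=T -> ctr[3]=3

Answer: T T N T T N T N N T T T T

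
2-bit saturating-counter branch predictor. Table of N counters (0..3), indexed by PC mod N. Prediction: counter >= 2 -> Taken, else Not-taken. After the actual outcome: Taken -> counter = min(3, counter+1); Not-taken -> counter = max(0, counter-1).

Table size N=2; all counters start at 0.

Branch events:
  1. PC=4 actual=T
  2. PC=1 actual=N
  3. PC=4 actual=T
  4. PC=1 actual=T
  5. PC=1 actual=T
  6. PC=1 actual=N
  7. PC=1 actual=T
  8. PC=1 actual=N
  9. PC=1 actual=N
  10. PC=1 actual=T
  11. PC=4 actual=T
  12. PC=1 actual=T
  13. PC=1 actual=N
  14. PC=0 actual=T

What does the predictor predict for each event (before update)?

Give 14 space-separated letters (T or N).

Answer: N N N N N T N T N N T N T T

Derivation:
Ev 1: PC=4 idx=0 pred=N actual=T -> ctr[0]=1
Ev 2: PC=1 idx=1 pred=N actual=N -> ctr[1]=0
Ev 3: PC=4 idx=0 pred=N actual=T -> ctr[0]=2
Ev 4: PC=1 idx=1 pred=N actual=T -> ctr[1]=1
Ev 5: PC=1 idx=1 pred=N actual=T -> ctr[1]=2
Ev 6: PC=1 idx=1 pred=T actual=N -> ctr[1]=1
Ev 7: PC=1 idx=1 pred=N actual=T -> ctr[1]=2
Ev 8: PC=1 idx=1 pred=T actual=N -> ctr[1]=1
Ev 9: PC=1 idx=1 pred=N actual=N -> ctr[1]=0
Ev 10: PC=1 idx=1 pred=N actual=T -> ctr[1]=1
Ev 11: PC=4 idx=0 pred=T actual=T -> ctr[0]=3
Ev 12: PC=1 idx=1 pred=N actual=T -> ctr[1]=2
Ev 13: PC=1 idx=1 pred=T actual=N -> ctr[1]=1
Ev 14: PC=0 idx=0 pred=T actual=T -> ctr[0]=3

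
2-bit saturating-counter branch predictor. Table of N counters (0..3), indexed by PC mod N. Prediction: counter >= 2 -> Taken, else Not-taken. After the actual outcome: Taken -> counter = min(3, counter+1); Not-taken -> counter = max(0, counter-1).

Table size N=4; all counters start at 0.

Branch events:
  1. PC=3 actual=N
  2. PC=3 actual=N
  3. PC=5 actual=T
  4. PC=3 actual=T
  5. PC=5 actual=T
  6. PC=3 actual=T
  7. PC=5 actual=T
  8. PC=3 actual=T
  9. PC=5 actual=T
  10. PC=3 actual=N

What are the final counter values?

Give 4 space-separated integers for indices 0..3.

Ev 1: PC=3 idx=3 pred=N actual=N -> ctr[3]=0
Ev 2: PC=3 idx=3 pred=N actual=N -> ctr[3]=0
Ev 3: PC=5 idx=1 pred=N actual=T -> ctr[1]=1
Ev 4: PC=3 idx=3 pred=N actual=T -> ctr[3]=1
Ev 5: PC=5 idx=1 pred=N actual=T -> ctr[1]=2
Ev 6: PC=3 idx=3 pred=N actual=T -> ctr[3]=2
Ev 7: PC=5 idx=1 pred=T actual=T -> ctr[1]=3
Ev 8: PC=3 idx=3 pred=T actual=T -> ctr[3]=3
Ev 9: PC=5 idx=1 pred=T actual=T -> ctr[1]=3
Ev 10: PC=3 idx=3 pred=T actual=N -> ctr[3]=2

Answer: 0 3 0 2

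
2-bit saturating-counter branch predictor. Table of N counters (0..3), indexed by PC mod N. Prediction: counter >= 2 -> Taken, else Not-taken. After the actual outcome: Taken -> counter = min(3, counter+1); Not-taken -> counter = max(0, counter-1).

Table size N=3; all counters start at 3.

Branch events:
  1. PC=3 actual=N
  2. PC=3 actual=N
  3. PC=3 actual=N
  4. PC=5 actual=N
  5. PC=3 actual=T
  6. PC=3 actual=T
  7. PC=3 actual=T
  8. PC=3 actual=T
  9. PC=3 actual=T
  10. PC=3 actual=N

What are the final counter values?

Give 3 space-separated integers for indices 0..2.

Answer: 2 3 2

Derivation:
Ev 1: PC=3 idx=0 pred=T actual=N -> ctr[0]=2
Ev 2: PC=3 idx=0 pred=T actual=N -> ctr[0]=1
Ev 3: PC=3 idx=0 pred=N actual=N -> ctr[0]=0
Ev 4: PC=5 idx=2 pred=T actual=N -> ctr[2]=2
Ev 5: PC=3 idx=0 pred=N actual=T -> ctr[0]=1
Ev 6: PC=3 idx=0 pred=N actual=T -> ctr[0]=2
Ev 7: PC=3 idx=0 pred=T actual=T -> ctr[0]=3
Ev 8: PC=3 idx=0 pred=T actual=T -> ctr[0]=3
Ev 9: PC=3 idx=0 pred=T actual=T -> ctr[0]=3
Ev 10: PC=3 idx=0 pred=T actual=N -> ctr[0]=2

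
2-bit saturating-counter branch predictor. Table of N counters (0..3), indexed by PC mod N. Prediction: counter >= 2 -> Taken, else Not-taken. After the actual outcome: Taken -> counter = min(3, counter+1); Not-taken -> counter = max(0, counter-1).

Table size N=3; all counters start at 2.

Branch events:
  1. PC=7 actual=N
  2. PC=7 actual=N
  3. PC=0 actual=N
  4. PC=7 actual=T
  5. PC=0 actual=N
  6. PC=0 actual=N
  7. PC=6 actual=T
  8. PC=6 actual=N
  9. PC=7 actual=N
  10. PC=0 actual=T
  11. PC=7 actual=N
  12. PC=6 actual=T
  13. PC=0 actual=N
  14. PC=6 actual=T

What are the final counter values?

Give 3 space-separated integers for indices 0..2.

Answer: 2 0 2

Derivation:
Ev 1: PC=7 idx=1 pred=T actual=N -> ctr[1]=1
Ev 2: PC=7 idx=1 pred=N actual=N -> ctr[1]=0
Ev 3: PC=0 idx=0 pred=T actual=N -> ctr[0]=1
Ev 4: PC=7 idx=1 pred=N actual=T -> ctr[1]=1
Ev 5: PC=0 idx=0 pred=N actual=N -> ctr[0]=0
Ev 6: PC=0 idx=0 pred=N actual=N -> ctr[0]=0
Ev 7: PC=6 idx=0 pred=N actual=T -> ctr[0]=1
Ev 8: PC=6 idx=0 pred=N actual=N -> ctr[0]=0
Ev 9: PC=7 idx=1 pred=N actual=N -> ctr[1]=0
Ev 10: PC=0 idx=0 pred=N actual=T -> ctr[0]=1
Ev 11: PC=7 idx=1 pred=N actual=N -> ctr[1]=0
Ev 12: PC=6 idx=0 pred=N actual=T -> ctr[0]=2
Ev 13: PC=0 idx=0 pred=T actual=N -> ctr[0]=1
Ev 14: PC=6 idx=0 pred=N actual=T -> ctr[0]=2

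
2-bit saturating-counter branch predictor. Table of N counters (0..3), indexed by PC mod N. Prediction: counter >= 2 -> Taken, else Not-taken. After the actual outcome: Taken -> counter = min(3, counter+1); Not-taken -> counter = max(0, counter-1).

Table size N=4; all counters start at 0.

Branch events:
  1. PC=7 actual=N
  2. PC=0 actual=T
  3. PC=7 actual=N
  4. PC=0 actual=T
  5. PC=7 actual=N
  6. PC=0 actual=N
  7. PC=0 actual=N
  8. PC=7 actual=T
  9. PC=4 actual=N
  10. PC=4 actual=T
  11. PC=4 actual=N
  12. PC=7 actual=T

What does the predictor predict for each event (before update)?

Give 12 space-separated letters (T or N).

Answer: N N N N N T N N N N N N

Derivation:
Ev 1: PC=7 idx=3 pred=N actual=N -> ctr[3]=0
Ev 2: PC=0 idx=0 pred=N actual=T -> ctr[0]=1
Ev 3: PC=7 idx=3 pred=N actual=N -> ctr[3]=0
Ev 4: PC=0 idx=0 pred=N actual=T -> ctr[0]=2
Ev 5: PC=7 idx=3 pred=N actual=N -> ctr[3]=0
Ev 6: PC=0 idx=0 pred=T actual=N -> ctr[0]=1
Ev 7: PC=0 idx=0 pred=N actual=N -> ctr[0]=0
Ev 8: PC=7 idx=3 pred=N actual=T -> ctr[3]=1
Ev 9: PC=4 idx=0 pred=N actual=N -> ctr[0]=0
Ev 10: PC=4 idx=0 pred=N actual=T -> ctr[0]=1
Ev 11: PC=4 idx=0 pred=N actual=N -> ctr[0]=0
Ev 12: PC=7 idx=3 pred=N actual=T -> ctr[3]=2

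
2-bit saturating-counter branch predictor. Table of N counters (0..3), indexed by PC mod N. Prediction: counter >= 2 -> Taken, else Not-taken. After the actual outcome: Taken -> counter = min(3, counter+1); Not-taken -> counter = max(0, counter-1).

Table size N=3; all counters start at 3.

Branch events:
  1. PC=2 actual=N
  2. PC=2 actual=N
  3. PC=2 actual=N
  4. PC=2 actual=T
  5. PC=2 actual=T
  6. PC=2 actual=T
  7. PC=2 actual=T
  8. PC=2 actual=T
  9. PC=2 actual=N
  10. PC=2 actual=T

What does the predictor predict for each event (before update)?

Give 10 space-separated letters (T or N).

Ev 1: PC=2 idx=2 pred=T actual=N -> ctr[2]=2
Ev 2: PC=2 idx=2 pred=T actual=N -> ctr[2]=1
Ev 3: PC=2 idx=2 pred=N actual=N -> ctr[2]=0
Ev 4: PC=2 idx=2 pred=N actual=T -> ctr[2]=1
Ev 5: PC=2 idx=2 pred=N actual=T -> ctr[2]=2
Ev 6: PC=2 idx=2 pred=T actual=T -> ctr[2]=3
Ev 7: PC=2 idx=2 pred=T actual=T -> ctr[2]=3
Ev 8: PC=2 idx=2 pred=T actual=T -> ctr[2]=3
Ev 9: PC=2 idx=2 pred=T actual=N -> ctr[2]=2
Ev 10: PC=2 idx=2 pred=T actual=T -> ctr[2]=3

Answer: T T N N N T T T T T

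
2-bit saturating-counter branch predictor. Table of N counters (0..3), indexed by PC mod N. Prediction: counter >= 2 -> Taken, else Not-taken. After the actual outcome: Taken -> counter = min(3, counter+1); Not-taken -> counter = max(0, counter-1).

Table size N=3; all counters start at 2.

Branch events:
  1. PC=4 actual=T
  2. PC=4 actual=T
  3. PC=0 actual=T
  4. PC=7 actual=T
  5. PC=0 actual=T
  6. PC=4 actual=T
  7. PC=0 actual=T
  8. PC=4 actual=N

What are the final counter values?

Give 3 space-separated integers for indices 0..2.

Ev 1: PC=4 idx=1 pred=T actual=T -> ctr[1]=3
Ev 2: PC=4 idx=1 pred=T actual=T -> ctr[1]=3
Ev 3: PC=0 idx=0 pred=T actual=T -> ctr[0]=3
Ev 4: PC=7 idx=1 pred=T actual=T -> ctr[1]=3
Ev 5: PC=0 idx=0 pred=T actual=T -> ctr[0]=3
Ev 6: PC=4 idx=1 pred=T actual=T -> ctr[1]=3
Ev 7: PC=0 idx=0 pred=T actual=T -> ctr[0]=3
Ev 8: PC=4 idx=1 pred=T actual=N -> ctr[1]=2

Answer: 3 2 2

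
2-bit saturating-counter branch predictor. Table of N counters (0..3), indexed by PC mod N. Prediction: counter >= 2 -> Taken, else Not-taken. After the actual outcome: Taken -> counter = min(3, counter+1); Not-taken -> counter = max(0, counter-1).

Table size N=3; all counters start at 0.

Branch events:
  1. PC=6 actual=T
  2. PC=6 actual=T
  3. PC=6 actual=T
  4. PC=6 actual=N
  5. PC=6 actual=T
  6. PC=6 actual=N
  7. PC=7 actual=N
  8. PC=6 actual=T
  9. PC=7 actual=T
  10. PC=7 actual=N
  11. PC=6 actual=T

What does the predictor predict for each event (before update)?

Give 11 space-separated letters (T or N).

Answer: N N T T T T N T N N T

Derivation:
Ev 1: PC=6 idx=0 pred=N actual=T -> ctr[0]=1
Ev 2: PC=6 idx=0 pred=N actual=T -> ctr[0]=2
Ev 3: PC=6 idx=0 pred=T actual=T -> ctr[0]=3
Ev 4: PC=6 idx=0 pred=T actual=N -> ctr[0]=2
Ev 5: PC=6 idx=0 pred=T actual=T -> ctr[0]=3
Ev 6: PC=6 idx=0 pred=T actual=N -> ctr[0]=2
Ev 7: PC=7 idx=1 pred=N actual=N -> ctr[1]=0
Ev 8: PC=6 idx=0 pred=T actual=T -> ctr[0]=3
Ev 9: PC=7 idx=1 pred=N actual=T -> ctr[1]=1
Ev 10: PC=7 idx=1 pred=N actual=N -> ctr[1]=0
Ev 11: PC=6 idx=0 pred=T actual=T -> ctr[0]=3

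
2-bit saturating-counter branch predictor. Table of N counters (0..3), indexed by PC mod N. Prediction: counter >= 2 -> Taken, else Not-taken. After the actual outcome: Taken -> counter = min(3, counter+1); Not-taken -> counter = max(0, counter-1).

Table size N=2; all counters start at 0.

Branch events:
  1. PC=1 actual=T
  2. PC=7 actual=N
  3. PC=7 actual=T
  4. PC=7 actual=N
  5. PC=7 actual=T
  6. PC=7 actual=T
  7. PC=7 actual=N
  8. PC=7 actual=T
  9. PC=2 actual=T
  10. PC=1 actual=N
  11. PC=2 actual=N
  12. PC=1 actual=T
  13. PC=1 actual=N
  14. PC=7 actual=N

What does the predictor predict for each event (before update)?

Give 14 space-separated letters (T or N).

Ev 1: PC=1 idx=1 pred=N actual=T -> ctr[1]=1
Ev 2: PC=7 idx=1 pred=N actual=N -> ctr[1]=0
Ev 3: PC=7 idx=1 pred=N actual=T -> ctr[1]=1
Ev 4: PC=7 idx=1 pred=N actual=N -> ctr[1]=0
Ev 5: PC=7 idx=1 pred=N actual=T -> ctr[1]=1
Ev 6: PC=7 idx=1 pred=N actual=T -> ctr[1]=2
Ev 7: PC=7 idx=1 pred=T actual=N -> ctr[1]=1
Ev 8: PC=7 idx=1 pred=N actual=T -> ctr[1]=2
Ev 9: PC=2 idx=0 pred=N actual=T -> ctr[0]=1
Ev 10: PC=1 idx=1 pred=T actual=N -> ctr[1]=1
Ev 11: PC=2 idx=0 pred=N actual=N -> ctr[0]=0
Ev 12: PC=1 idx=1 pred=N actual=T -> ctr[1]=2
Ev 13: PC=1 idx=1 pred=T actual=N -> ctr[1]=1
Ev 14: PC=7 idx=1 pred=N actual=N -> ctr[1]=0

Answer: N N N N N N T N N T N N T N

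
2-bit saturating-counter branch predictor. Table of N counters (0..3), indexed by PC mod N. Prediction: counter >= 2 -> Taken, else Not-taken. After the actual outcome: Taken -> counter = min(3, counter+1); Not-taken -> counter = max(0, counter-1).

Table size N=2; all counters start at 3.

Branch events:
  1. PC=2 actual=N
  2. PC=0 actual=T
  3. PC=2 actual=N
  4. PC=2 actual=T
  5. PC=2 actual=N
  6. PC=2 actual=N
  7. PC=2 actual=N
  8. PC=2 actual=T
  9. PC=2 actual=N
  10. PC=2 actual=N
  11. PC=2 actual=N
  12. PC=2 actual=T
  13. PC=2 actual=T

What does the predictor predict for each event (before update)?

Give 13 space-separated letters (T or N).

Answer: T T T T T T N N N N N N N

Derivation:
Ev 1: PC=2 idx=0 pred=T actual=N -> ctr[0]=2
Ev 2: PC=0 idx=0 pred=T actual=T -> ctr[0]=3
Ev 3: PC=2 idx=0 pred=T actual=N -> ctr[0]=2
Ev 4: PC=2 idx=0 pred=T actual=T -> ctr[0]=3
Ev 5: PC=2 idx=0 pred=T actual=N -> ctr[0]=2
Ev 6: PC=2 idx=0 pred=T actual=N -> ctr[0]=1
Ev 7: PC=2 idx=0 pred=N actual=N -> ctr[0]=0
Ev 8: PC=2 idx=0 pred=N actual=T -> ctr[0]=1
Ev 9: PC=2 idx=0 pred=N actual=N -> ctr[0]=0
Ev 10: PC=2 idx=0 pred=N actual=N -> ctr[0]=0
Ev 11: PC=2 idx=0 pred=N actual=N -> ctr[0]=0
Ev 12: PC=2 idx=0 pred=N actual=T -> ctr[0]=1
Ev 13: PC=2 idx=0 pred=N actual=T -> ctr[0]=2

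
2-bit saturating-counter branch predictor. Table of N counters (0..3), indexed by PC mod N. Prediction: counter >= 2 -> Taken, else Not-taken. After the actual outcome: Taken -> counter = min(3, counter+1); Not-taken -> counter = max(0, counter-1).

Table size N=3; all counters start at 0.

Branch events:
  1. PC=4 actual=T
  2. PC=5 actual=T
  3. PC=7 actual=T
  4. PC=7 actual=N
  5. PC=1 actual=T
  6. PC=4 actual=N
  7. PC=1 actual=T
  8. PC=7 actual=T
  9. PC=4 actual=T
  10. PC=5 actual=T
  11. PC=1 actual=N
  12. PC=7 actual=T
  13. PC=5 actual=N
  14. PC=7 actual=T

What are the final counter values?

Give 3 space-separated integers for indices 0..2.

Ev 1: PC=4 idx=1 pred=N actual=T -> ctr[1]=1
Ev 2: PC=5 idx=2 pred=N actual=T -> ctr[2]=1
Ev 3: PC=7 idx=1 pred=N actual=T -> ctr[1]=2
Ev 4: PC=7 idx=1 pred=T actual=N -> ctr[1]=1
Ev 5: PC=1 idx=1 pred=N actual=T -> ctr[1]=2
Ev 6: PC=4 idx=1 pred=T actual=N -> ctr[1]=1
Ev 7: PC=1 idx=1 pred=N actual=T -> ctr[1]=2
Ev 8: PC=7 idx=1 pred=T actual=T -> ctr[1]=3
Ev 9: PC=4 idx=1 pred=T actual=T -> ctr[1]=3
Ev 10: PC=5 idx=2 pred=N actual=T -> ctr[2]=2
Ev 11: PC=1 idx=1 pred=T actual=N -> ctr[1]=2
Ev 12: PC=7 idx=1 pred=T actual=T -> ctr[1]=3
Ev 13: PC=5 idx=2 pred=T actual=N -> ctr[2]=1
Ev 14: PC=7 idx=1 pred=T actual=T -> ctr[1]=3

Answer: 0 3 1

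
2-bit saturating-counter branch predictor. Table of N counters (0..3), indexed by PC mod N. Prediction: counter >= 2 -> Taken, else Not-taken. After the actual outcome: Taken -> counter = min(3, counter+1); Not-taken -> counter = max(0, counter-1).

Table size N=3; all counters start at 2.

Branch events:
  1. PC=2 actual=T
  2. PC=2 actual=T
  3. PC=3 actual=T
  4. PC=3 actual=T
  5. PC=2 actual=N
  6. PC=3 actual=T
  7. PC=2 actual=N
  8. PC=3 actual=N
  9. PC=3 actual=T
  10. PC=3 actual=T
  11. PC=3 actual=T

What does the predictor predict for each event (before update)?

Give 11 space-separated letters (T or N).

Answer: T T T T T T T T T T T

Derivation:
Ev 1: PC=2 idx=2 pred=T actual=T -> ctr[2]=3
Ev 2: PC=2 idx=2 pred=T actual=T -> ctr[2]=3
Ev 3: PC=3 idx=0 pred=T actual=T -> ctr[0]=3
Ev 4: PC=3 idx=0 pred=T actual=T -> ctr[0]=3
Ev 5: PC=2 idx=2 pred=T actual=N -> ctr[2]=2
Ev 6: PC=3 idx=0 pred=T actual=T -> ctr[0]=3
Ev 7: PC=2 idx=2 pred=T actual=N -> ctr[2]=1
Ev 8: PC=3 idx=0 pred=T actual=N -> ctr[0]=2
Ev 9: PC=3 idx=0 pred=T actual=T -> ctr[0]=3
Ev 10: PC=3 idx=0 pred=T actual=T -> ctr[0]=3
Ev 11: PC=3 idx=0 pred=T actual=T -> ctr[0]=3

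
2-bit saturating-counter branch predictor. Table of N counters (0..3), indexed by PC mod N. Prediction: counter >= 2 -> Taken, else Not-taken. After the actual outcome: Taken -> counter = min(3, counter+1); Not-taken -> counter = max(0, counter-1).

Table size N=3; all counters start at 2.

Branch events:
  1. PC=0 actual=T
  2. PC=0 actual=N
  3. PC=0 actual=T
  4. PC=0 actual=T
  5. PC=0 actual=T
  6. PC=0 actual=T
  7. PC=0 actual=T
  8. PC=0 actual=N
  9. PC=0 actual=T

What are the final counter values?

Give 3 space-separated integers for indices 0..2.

Ev 1: PC=0 idx=0 pred=T actual=T -> ctr[0]=3
Ev 2: PC=0 idx=0 pred=T actual=N -> ctr[0]=2
Ev 3: PC=0 idx=0 pred=T actual=T -> ctr[0]=3
Ev 4: PC=0 idx=0 pred=T actual=T -> ctr[0]=3
Ev 5: PC=0 idx=0 pred=T actual=T -> ctr[0]=3
Ev 6: PC=0 idx=0 pred=T actual=T -> ctr[0]=3
Ev 7: PC=0 idx=0 pred=T actual=T -> ctr[0]=3
Ev 8: PC=0 idx=0 pred=T actual=N -> ctr[0]=2
Ev 9: PC=0 idx=0 pred=T actual=T -> ctr[0]=3

Answer: 3 2 2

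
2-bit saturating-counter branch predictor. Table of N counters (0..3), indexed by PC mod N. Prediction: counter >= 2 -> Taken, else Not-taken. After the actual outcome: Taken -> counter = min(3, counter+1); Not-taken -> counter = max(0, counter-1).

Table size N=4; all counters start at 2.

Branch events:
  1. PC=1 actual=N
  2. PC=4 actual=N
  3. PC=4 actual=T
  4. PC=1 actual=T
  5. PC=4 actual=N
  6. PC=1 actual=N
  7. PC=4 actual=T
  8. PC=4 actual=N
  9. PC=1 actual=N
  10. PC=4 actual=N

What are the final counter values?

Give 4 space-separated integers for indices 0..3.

Answer: 0 0 2 2

Derivation:
Ev 1: PC=1 idx=1 pred=T actual=N -> ctr[1]=1
Ev 2: PC=4 idx=0 pred=T actual=N -> ctr[0]=1
Ev 3: PC=4 idx=0 pred=N actual=T -> ctr[0]=2
Ev 4: PC=1 idx=1 pred=N actual=T -> ctr[1]=2
Ev 5: PC=4 idx=0 pred=T actual=N -> ctr[0]=1
Ev 6: PC=1 idx=1 pred=T actual=N -> ctr[1]=1
Ev 7: PC=4 idx=0 pred=N actual=T -> ctr[0]=2
Ev 8: PC=4 idx=0 pred=T actual=N -> ctr[0]=1
Ev 9: PC=1 idx=1 pred=N actual=N -> ctr[1]=0
Ev 10: PC=4 idx=0 pred=N actual=N -> ctr[0]=0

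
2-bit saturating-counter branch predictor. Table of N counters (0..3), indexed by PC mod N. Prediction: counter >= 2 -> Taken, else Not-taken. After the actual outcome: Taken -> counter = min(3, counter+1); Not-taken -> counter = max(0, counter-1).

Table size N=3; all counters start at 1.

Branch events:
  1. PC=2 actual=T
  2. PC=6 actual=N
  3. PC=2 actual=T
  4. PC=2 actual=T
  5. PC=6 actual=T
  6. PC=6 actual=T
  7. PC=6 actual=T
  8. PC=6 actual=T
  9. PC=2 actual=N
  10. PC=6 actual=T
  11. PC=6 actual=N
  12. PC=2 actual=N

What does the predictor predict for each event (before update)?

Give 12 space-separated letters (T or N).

Ev 1: PC=2 idx=2 pred=N actual=T -> ctr[2]=2
Ev 2: PC=6 idx=0 pred=N actual=N -> ctr[0]=0
Ev 3: PC=2 idx=2 pred=T actual=T -> ctr[2]=3
Ev 4: PC=2 idx=2 pred=T actual=T -> ctr[2]=3
Ev 5: PC=6 idx=0 pred=N actual=T -> ctr[0]=1
Ev 6: PC=6 idx=0 pred=N actual=T -> ctr[0]=2
Ev 7: PC=6 idx=0 pred=T actual=T -> ctr[0]=3
Ev 8: PC=6 idx=0 pred=T actual=T -> ctr[0]=3
Ev 9: PC=2 idx=2 pred=T actual=N -> ctr[2]=2
Ev 10: PC=6 idx=0 pred=T actual=T -> ctr[0]=3
Ev 11: PC=6 idx=0 pred=T actual=N -> ctr[0]=2
Ev 12: PC=2 idx=2 pred=T actual=N -> ctr[2]=1

Answer: N N T T N N T T T T T T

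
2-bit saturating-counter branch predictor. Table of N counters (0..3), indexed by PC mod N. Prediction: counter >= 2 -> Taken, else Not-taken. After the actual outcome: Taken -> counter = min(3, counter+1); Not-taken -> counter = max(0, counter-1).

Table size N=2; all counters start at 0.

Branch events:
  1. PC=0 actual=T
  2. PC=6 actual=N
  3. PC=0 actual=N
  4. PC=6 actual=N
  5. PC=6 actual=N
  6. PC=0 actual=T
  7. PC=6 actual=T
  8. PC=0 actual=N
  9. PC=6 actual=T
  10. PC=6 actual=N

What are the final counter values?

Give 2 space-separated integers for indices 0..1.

Ev 1: PC=0 idx=0 pred=N actual=T -> ctr[0]=1
Ev 2: PC=6 idx=0 pred=N actual=N -> ctr[0]=0
Ev 3: PC=0 idx=0 pred=N actual=N -> ctr[0]=0
Ev 4: PC=6 idx=0 pred=N actual=N -> ctr[0]=0
Ev 5: PC=6 idx=0 pred=N actual=N -> ctr[0]=0
Ev 6: PC=0 idx=0 pred=N actual=T -> ctr[0]=1
Ev 7: PC=6 idx=0 pred=N actual=T -> ctr[0]=2
Ev 8: PC=0 idx=0 pred=T actual=N -> ctr[0]=1
Ev 9: PC=6 idx=0 pred=N actual=T -> ctr[0]=2
Ev 10: PC=6 idx=0 pred=T actual=N -> ctr[0]=1

Answer: 1 0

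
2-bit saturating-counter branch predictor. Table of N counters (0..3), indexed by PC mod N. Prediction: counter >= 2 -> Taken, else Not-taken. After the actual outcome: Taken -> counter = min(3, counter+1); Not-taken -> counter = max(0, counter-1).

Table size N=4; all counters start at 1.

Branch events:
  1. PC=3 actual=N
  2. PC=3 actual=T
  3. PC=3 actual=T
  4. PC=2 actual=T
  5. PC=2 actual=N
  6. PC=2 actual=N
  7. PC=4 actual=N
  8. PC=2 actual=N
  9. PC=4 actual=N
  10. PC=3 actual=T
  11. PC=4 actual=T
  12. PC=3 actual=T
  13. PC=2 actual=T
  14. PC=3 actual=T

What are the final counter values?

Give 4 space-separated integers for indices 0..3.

Answer: 1 1 1 3

Derivation:
Ev 1: PC=3 idx=3 pred=N actual=N -> ctr[3]=0
Ev 2: PC=3 idx=3 pred=N actual=T -> ctr[3]=1
Ev 3: PC=3 idx=3 pred=N actual=T -> ctr[3]=2
Ev 4: PC=2 idx=2 pred=N actual=T -> ctr[2]=2
Ev 5: PC=2 idx=2 pred=T actual=N -> ctr[2]=1
Ev 6: PC=2 idx=2 pred=N actual=N -> ctr[2]=0
Ev 7: PC=4 idx=0 pred=N actual=N -> ctr[0]=0
Ev 8: PC=2 idx=2 pred=N actual=N -> ctr[2]=0
Ev 9: PC=4 idx=0 pred=N actual=N -> ctr[0]=0
Ev 10: PC=3 idx=3 pred=T actual=T -> ctr[3]=3
Ev 11: PC=4 idx=0 pred=N actual=T -> ctr[0]=1
Ev 12: PC=3 idx=3 pred=T actual=T -> ctr[3]=3
Ev 13: PC=2 idx=2 pred=N actual=T -> ctr[2]=1
Ev 14: PC=3 idx=3 pred=T actual=T -> ctr[3]=3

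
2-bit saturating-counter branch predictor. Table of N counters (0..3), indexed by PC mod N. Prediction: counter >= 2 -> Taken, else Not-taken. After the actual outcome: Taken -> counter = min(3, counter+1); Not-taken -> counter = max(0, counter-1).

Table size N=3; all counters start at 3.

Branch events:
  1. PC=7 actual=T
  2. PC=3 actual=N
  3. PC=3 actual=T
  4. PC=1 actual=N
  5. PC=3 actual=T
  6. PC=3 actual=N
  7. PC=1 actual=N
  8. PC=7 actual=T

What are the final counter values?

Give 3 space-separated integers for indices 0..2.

Answer: 2 2 3

Derivation:
Ev 1: PC=7 idx=1 pred=T actual=T -> ctr[1]=3
Ev 2: PC=3 idx=0 pred=T actual=N -> ctr[0]=2
Ev 3: PC=3 idx=0 pred=T actual=T -> ctr[0]=3
Ev 4: PC=1 idx=1 pred=T actual=N -> ctr[1]=2
Ev 5: PC=3 idx=0 pred=T actual=T -> ctr[0]=3
Ev 6: PC=3 idx=0 pred=T actual=N -> ctr[0]=2
Ev 7: PC=1 idx=1 pred=T actual=N -> ctr[1]=1
Ev 8: PC=7 idx=1 pred=N actual=T -> ctr[1]=2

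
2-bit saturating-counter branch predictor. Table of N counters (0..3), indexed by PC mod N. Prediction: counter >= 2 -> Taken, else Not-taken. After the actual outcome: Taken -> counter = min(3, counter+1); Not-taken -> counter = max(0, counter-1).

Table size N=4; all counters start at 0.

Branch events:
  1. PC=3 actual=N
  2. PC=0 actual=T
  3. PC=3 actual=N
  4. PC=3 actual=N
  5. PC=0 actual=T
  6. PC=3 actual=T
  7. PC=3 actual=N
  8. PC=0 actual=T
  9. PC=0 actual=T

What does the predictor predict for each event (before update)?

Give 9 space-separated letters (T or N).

Ev 1: PC=3 idx=3 pred=N actual=N -> ctr[3]=0
Ev 2: PC=0 idx=0 pred=N actual=T -> ctr[0]=1
Ev 3: PC=3 idx=3 pred=N actual=N -> ctr[3]=0
Ev 4: PC=3 idx=3 pred=N actual=N -> ctr[3]=0
Ev 5: PC=0 idx=0 pred=N actual=T -> ctr[0]=2
Ev 6: PC=3 idx=3 pred=N actual=T -> ctr[3]=1
Ev 7: PC=3 idx=3 pred=N actual=N -> ctr[3]=0
Ev 8: PC=0 idx=0 pred=T actual=T -> ctr[0]=3
Ev 9: PC=0 idx=0 pred=T actual=T -> ctr[0]=3

Answer: N N N N N N N T T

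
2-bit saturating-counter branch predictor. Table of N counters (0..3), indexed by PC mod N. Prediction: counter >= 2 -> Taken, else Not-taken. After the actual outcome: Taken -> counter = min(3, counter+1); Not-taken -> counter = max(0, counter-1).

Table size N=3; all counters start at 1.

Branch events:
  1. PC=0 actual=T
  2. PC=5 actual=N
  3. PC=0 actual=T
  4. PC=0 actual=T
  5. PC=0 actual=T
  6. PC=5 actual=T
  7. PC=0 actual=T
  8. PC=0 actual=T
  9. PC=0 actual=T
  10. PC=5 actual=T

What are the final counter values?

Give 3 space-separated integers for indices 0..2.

Answer: 3 1 2

Derivation:
Ev 1: PC=0 idx=0 pred=N actual=T -> ctr[0]=2
Ev 2: PC=5 idx=2 pred=N actual=N -> ctr[2]=0
Ev 3: PC=0 idx=0 pred=T actual=T -> ctr[0]=3
Ev 4: PC=0 idx=0 pred=T actual=T -> ctr[0]=3
Ev 5: PC=0 idx=0 pred=T actual=T -> ctr[0]=3
Ev 6: PC=5 idx=2 pred=N actual=T -> ctr[2]=1
Ev 7: PC=0 idx=0 pred=T actual=T -> ctr[0]=3
Ev 8: PC=0 idx=0 pred=T actual=T -> ctr[0]=3
Ev 9: PC=0 idx=0 pred=T actual=T -> ctr[0]=3
Ev 10: PC=5 idx=2 pred=N actual=T -> ctr[2]=2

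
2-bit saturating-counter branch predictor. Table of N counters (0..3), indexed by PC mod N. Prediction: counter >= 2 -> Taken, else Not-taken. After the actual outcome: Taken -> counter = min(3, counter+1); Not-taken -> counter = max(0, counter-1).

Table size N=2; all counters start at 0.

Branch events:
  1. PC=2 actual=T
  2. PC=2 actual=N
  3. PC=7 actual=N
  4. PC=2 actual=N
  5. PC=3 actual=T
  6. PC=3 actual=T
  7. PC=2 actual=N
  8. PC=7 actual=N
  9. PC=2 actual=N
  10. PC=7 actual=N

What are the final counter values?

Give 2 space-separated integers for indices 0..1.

Ev 1: PC=2 idx=0 pred=N actual=T -> ctr[0]=1
Ev 2: PC=2 idx=0 pred=N actual=N -> ctr[0]=0
Ev 3: PC=7 idx=1 pred=N actual=N -> ctr[1]=0
Ev 4: PC=2 idx=0 pred=N actual=N -> ctr[0]=0
Ev 5: PC=3 idx=1 pred=N actual=T -> ctr[1]=1
Ev 6: PC=3 idx=1 pred=N actual=T -> ctr[1]=2
Ev 7: PC=2 idx=0 pred=N actual=N -> ctr[0]=0
Ev 8: PC=7 idx=1 pred=T actual=N -> ctr[1]=1
Ev 9: PC=2 idx=0 pred=N actual=N -> ctr[0]=0
Ev 10: PC=7 idx=1 pred=N actual=N -> ctr[1]=0

Answer: 0 0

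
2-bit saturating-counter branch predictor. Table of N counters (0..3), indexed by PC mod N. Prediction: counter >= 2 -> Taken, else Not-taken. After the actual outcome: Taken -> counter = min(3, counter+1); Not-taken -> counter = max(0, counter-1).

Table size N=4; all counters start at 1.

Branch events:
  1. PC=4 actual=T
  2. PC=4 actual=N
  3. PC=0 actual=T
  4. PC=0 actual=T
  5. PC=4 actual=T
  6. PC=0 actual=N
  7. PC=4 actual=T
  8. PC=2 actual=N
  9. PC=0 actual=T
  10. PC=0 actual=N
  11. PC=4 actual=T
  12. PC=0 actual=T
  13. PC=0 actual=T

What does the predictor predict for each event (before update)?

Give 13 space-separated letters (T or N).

Ev 1: PC=4 idx=0 pred=N actual=T -> ctr[0]=2
Ev 2: PC=4 idx=0 pred=T actual=N -> ctr[0]=1
Ev 3: PC=0 idx=0 pred=N actual=T -> ctr[0]=2
Ev 4: PC=0 idx=0 pred=T actual=T -> ctr[0]=3
Ev 5: PC=4 idx=0 pred=T actual=T -> ctr[0]=3
Ev 6: PC=0 idx=0 pred=T actual=N -> ctr[0]=2
Ev 7: PC=4 idx=0 pred=T actual=T -> ctr[0]=3
Ev 8: PC=2 idx=2 pred=N actual=N -> ctr[2]=0
Ev 9: PC=0 idx=0 pred=T actual=T -> ctr[0]=3
Ev 10: PC=0 idx=0 pred=T actual=N -> ctr[0]=2
Ev 11: PC=4 idx=0 pred=T actual=T -> ctr[0]=3
Ev 12: PC=0 idx=0 pred=T actual=T -> ctr[0]=3
Ev 13: PC=0 idx=0 pred=T actual=T -> ctr[0]=3

Answer: N T N T T T T N T T T T T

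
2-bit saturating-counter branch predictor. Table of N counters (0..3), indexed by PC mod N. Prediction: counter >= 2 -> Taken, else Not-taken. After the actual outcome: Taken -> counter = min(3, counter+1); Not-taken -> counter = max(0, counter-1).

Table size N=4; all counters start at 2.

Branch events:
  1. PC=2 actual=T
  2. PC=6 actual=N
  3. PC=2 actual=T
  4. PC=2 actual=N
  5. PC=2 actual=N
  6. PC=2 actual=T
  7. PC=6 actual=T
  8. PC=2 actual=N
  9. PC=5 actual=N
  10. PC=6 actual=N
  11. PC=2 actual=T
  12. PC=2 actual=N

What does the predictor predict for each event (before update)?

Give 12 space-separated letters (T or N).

Answer: T T T T T N T T T T N T

Derivation:
Ev 1: PC=2 idx=2 pred=T actual=T -> ctr[2]=3
Ev 2: PC=6 idx=2 pred=T actual=N -> ctr[2]=2
Ev 3: PC=2 idx=2 pred=T actual=T -> ctr[2]=3
Ev 4: PC=2 idx=2 pred=T actual=N -> ctr[2]=2
Ev 5: PC=2 idx=2 pred=T actual=N -> ctr[2]=1
Ev 6: PC=2 idx=2 pred=N actual=T -> ctr[2]=2
Ev 7: PC=6 idx=2 pred=T actual=T -> ctr[2]=3
Ev 8: PC=2 idx=2 pred=T actual=N -> ctr[2]=2
Ev 9: PC=5 idx=1 pred=T actual=N -> ctr[1]=1
Ev 10: PC=6 idx=2 pred=T actual=N -> ctr[2]=1
Ev 11: PC=2 idx=2 pred=N actual=T -> ctr[2]=2
Ev 12: PC=2 idx=2 pred=T actual=N -> ctr[2]=1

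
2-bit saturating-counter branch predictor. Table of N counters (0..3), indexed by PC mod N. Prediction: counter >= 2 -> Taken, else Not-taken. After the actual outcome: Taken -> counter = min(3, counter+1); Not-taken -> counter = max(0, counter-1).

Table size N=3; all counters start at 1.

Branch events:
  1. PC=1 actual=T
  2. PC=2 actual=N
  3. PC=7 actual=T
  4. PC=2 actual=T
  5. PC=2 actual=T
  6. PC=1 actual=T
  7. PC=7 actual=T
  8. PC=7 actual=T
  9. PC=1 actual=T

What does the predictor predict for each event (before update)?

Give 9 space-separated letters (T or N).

Ev 1: PC=1 idx=1 pred=N actual=T -> ctr[1]=2
Ev 2: PC=2 idx=2 pred=N actual=N -> ctr[2]=0
Ev 3: PC=7 idx=1 pred=T actual=T -> ctr[1]=3
Ev 4: PC=2 idx=2 pred=N actual=T -> ctr[2]=1
Ev 5: PC=2 idx=2 pred=N actual=T -> ctr[2]=2
Ev 6: PC=1 idx=1 pred=T actual=T -> ctr[1]=3
Ev 7: PC=7 idx=1 pred=T actual=T -> ctr[1]=3
Ev 8: PC=7 idx=1 pred=T actual=T -> ctr[1]=3
Ev 9: PC=1 idx=1 pred=T actual=T -> ctr[1]=3

Answer: N N T N N T T T T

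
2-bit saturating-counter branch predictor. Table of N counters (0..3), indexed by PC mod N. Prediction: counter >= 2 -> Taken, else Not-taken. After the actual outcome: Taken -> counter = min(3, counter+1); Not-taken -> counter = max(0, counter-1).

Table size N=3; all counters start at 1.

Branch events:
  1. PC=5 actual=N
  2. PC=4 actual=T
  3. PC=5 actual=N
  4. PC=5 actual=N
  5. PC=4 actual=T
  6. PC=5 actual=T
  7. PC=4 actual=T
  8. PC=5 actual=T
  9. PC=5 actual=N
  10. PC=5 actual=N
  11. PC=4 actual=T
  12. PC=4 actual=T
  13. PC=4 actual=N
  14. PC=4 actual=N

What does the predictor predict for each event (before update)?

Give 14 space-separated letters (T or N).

Ev 1: PC=5 idx=2 pred=N actual=N -> ctr[2]=0
Ev 2: PC=4 idx=1 pred=N actual=T -> ctr[1]=2
Ev 3: PC=5 idx=2 pred=N actual=N -> ctr[2]=0
Ev 4: PC=5 idx=2 pred=N actual=N -> ctr[2]=0
Ev 5: PC=4 idx=1 pred=T actual=T -> ctr[1]=3
Ev 6: PC=5 idx=2 pred=N actual=T -> ctr[2]=1
Ev 7: PC=4 idx=1 pred=T actual=T -> ctr[1]=3
Ev 8: PC=5 idx=2 pred=N actual=T -> ctr[2]=2
Ev 9: PC=5 idx=2 pred=T actual=N -> ctr[2]=1
Ev 10: PC=5 idx=2 pred=N actual=N -> ctr[2]=0
Ev 11: PC=4 idx=1 pred=T actual=T -> ctr[1]=3
Ev 12: PC=4 idx=1 pred=T actual=T -> ctr[1]=3
Ev 13: PC=4 idx=1 pred=T actual=N -> ctr[1]=2
Ev 14: PC=4 idx=1 pred=T actual=N -> ctr[1]=1

Answer: N N N N T N T N T N T T T T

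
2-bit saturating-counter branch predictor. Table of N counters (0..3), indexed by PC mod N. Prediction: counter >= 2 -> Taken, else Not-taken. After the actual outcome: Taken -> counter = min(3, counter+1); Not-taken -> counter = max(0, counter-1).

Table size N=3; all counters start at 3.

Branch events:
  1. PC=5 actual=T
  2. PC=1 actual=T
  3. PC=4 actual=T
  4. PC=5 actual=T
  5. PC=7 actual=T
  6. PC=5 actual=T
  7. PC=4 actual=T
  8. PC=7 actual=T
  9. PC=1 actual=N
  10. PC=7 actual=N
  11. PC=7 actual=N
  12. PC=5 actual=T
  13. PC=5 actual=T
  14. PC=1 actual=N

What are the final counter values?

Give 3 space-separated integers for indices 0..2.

Ev 1: PC=5 idx=2 pred=T actual=T -> ctr[2]=3
Ev 2: PC=1 idx=1 pred=T actual=T -> ctr[1]=3
Ev 3: PC=4 idx=1 pred=T actual=T -> ctr[1]=3
Ev 4: PC=5 idx=2 pred=T actual=T -> ctr[2]=3
Ev 5: PC=7 idx=1 pred=T actual=T -> ctr[1]=3
Ev 6: PC=5 idx=2 pred=T actual=T -> ctr[2]=3
Ev 7: PC=4 idx=1 pred=T actual=T -> ctr[1]=3
Ev 8: PC=7 idx=1 pred=T actual=T -> ctr[1]=3
Ev 9: PC=1 idx=1 pred=T actual=N -> ctr[1]=2
Ev 10: PC=7 idx=1 pred=T actual=N -> ctr[1]=1
Ev 11: PC=7 idx=1 pred=N actual=N -> ctr[1]=0
Ev 12: PC=5 idx=2 pred=T actual=T -> ctr[2]=3
Ev 13: PC=5 idx=2 pred=T actual=T -> ctr[2]=3
Ev 14: PC=1 idx=1 pred=N actual=N -> ctr[1]=0

Answer: 3 0 3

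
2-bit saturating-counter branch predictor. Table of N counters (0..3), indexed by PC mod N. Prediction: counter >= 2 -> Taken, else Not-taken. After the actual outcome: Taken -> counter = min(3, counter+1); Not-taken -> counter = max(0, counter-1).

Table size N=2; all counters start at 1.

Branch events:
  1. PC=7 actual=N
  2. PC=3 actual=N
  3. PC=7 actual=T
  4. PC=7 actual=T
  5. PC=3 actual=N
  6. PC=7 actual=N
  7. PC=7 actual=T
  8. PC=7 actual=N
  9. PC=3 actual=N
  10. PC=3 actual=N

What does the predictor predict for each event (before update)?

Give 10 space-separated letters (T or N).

Ev 1: PC=7 idx=1 pred=N actual=N -> ctr[1]=0
Ev 2: PC=3 idx=1 pred=N actual=N -> ctr[1]=0
Ev 3: PC=7 idx=1 pred=N actual=T -> ctr[1]=1
Ev 4: PC=7 idx=1 pred=N actual=T -> ctr[1]=2
Ev 5: PC=3 idx=1 pred=T actual=N -> ctr[1]=1
Ev 6: PC=7 idx=1 pred=N actual=N -> ctr[1]=0
Ev 7: PC=7 idx=1 pred=N actual=T -> ctr[1]=1
Ev 8: PC=7 idx=1 pred=N actual=N -> ctr[1]=0
Ev 9: PC=3 idx=1 pred=N actual=N -> ctr[1]=0
Ev 10: PC=3 idx=1 pred=N actual=N -> ctr[1]=0

Answer: N N N N T N N N N N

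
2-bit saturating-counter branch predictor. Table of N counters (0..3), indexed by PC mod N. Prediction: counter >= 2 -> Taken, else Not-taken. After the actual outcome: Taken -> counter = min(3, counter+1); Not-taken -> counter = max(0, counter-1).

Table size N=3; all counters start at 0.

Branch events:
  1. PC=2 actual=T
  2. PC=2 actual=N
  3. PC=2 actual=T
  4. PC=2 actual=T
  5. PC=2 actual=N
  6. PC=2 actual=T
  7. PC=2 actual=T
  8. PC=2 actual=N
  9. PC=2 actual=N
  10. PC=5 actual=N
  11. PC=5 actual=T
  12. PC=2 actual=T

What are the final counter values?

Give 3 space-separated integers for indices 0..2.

Ev 1: PC=2 idx=2 pred=N actual=T -> ctr[2]=1
Ev 2: PC=2 idx=2 pred=N actual=N -> ctr[2]=0
Ev 3: PC=2 idx=2 pred=N actual=T -> ctr[2]=1
Ev 4: PC=2 idx=2 pred=N actual=T -> ctr[2]=2
Ev 5: PC=2 idx=2 pred=T actual=N -> ctr[2]=1
Ev 6: PC=2 idx=2 pred=N actual=T -> ctr[2]=2
Ev 7: PC=2 idx=2 pred=T actual=T -> ctr[2]=3
Ev 8: PC=2 idx=2 pred=T actual=N -> ctr[2]=2
Ev 9: PC=2 idx=2 pred=T actual=N -> ctr[2]=1
Ev 10: PC=5 idx=2 pred=N actual=N -> ctr[2]=0
Ev 11: PC=5 idx=2 pred=N actual=T -> ctr[2]=1
Ev 12: PC=2 idx=2 pred=N actual=T -> ctr[2]=2

Answer: 0 0 2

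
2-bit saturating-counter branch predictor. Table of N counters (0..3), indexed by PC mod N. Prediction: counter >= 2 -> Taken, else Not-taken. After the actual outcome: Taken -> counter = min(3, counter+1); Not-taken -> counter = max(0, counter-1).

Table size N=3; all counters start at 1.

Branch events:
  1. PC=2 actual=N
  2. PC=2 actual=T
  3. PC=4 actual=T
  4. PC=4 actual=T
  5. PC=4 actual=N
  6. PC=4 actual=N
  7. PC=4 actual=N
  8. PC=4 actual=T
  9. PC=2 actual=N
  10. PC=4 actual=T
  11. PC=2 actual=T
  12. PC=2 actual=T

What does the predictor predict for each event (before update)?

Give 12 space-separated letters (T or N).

Answer: N N N T T T N N N N N N

Derivation:
Ev 1: PC=2 idx=2 pred=N actual=N -> ctr[2]=0
Ev 2: PC=2 idx=2 pred=N actual=T -> ctr[2]=1
Ev 3: PC=4 idx=1 pred=N actual=T -> ctr[1]=2
Ev 4: PC=4 idx=1 pred=T actual=T -> ctr[1]=3
Ev 5: PC=4 idx=1 pred=T actual=N -> ctr[1]=2
Ev 6: PC=4 idx=1 pred=T actual=N -> ctr[1]=1
Ev 7: PC=4 idx=1 pred=N actual=N -> ctr[1]=0
Ev 8: PC=4 idx=1 pred=N actual=T -> ctr[1]=1
Ev 9: PC=2 idx=2 pred=N actual=N -> ctr[2]=0
Ev 10: PC=4 idx=1 pred=N actual=T -> ctr[1]=2
Ev 11: PC=2 idx=2 pred=N actual=T -> ctr[2]=1
Ev 12: PC=2 idx=2 pred=N actual=T -> ctr[2]=2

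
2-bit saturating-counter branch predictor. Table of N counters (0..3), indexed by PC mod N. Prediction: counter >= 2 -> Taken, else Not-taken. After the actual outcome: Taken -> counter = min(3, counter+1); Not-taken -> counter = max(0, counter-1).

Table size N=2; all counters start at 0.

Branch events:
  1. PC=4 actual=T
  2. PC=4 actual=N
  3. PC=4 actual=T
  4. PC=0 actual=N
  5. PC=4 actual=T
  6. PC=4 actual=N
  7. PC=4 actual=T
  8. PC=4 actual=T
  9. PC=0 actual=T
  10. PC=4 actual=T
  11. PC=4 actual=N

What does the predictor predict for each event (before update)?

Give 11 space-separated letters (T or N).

Ev 1: PC=4 idx=0 pred=N actual=T -> ctr[0]=1
Ev 2: PC=4 idx=0 pred=N actual=N -> ctr[0]=0
Ev 3: PC=4 idx=0 pred=N actual=T -> ctr[0]=1
Ev 4: PC=0 idx=0 pred=N actual=N -> ctr[0]=0
Ev 5: PC=4 idx=0 pred=N actual=T -> ctr[0]=1
Ev 6: PC=4 idx=0 pred=N actual=N -> ctr[0]=0
Ev 7: PC=4 idx=0 pred=N actual=T -> ctr[0]=1
Ev 8: PC=4 idx=0 pred=N actual=T -> ctr[0]=2
Ev 9: PC=0 idx=0 pred=T actual=T -> ctr[0]=3
Ev 10: PC=4 idx=0 pred=T actual=T -> ctr[0]=3
Ev 11: PC=4 idx=0 pred=T actual=N -> ctr[0]=2

Answer: N N N N N N N N T T T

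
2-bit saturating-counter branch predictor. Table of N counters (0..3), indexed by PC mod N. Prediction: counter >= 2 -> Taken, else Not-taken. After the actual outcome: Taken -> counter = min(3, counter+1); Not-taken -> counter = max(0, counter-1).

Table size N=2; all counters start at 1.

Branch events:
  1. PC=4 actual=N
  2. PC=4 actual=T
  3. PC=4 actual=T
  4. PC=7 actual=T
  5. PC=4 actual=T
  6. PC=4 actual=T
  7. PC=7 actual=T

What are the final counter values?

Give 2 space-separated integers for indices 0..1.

Ev 1: PC=4 idx=0 pred=N actual=N -> ctr[0]=0
Ev 2: PC=4 idx=0 pred=N actual=T -> ctr[0]=1
Ev 3: PC=4 idx=0 pred=N actual=T -> ctr[0]=2
Ev 4: PC=7 idx=1 pred=N actual=T -> ctr[1]=2
Ev 5: PC=4 idx=0 pred=T actual=T -> ctr[0]=3
Ev 6: PC=4 idx=0 pred=T actual=T -> ctr[0]=3
Ev 7: PC=7 idx=1 pred=T actual=T -> ctr[1]=3

Answer: 3 3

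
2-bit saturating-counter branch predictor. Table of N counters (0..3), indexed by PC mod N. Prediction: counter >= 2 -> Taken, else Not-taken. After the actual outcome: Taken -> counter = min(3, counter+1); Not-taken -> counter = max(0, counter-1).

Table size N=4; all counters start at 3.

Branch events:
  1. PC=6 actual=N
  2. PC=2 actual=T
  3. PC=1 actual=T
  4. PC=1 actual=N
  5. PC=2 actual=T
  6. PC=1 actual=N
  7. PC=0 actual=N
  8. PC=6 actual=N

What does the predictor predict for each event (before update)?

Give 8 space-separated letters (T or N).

Answer: T T T T T T T T

Derivation:
Ev 1: PC=6 idx=2 pred=T actual=N -> ctr[2]=2
Ev 2: PC=2 idx=2 pred=T actual=T -> ctr[2]=3
Ev 3: PC=1 idx=1 pred=T actual=T -> ctr[1]=3
Ev 4: PC=1 idx=1 pred=T actual=N -> ctr[1]=2
Ev 5: PC=2 idx=2 pred=T actual=T -> ctr[2]=3
Ev 6: PC=1 idx=1 pred=T actual=N -> ctr[1]=1
Ev 7: PC=0 idx=0 pred=T actual=N -> ctr[0]=2
Ev 8: PC=6 idx=2 pred=T actual=N -> ctr[2]=2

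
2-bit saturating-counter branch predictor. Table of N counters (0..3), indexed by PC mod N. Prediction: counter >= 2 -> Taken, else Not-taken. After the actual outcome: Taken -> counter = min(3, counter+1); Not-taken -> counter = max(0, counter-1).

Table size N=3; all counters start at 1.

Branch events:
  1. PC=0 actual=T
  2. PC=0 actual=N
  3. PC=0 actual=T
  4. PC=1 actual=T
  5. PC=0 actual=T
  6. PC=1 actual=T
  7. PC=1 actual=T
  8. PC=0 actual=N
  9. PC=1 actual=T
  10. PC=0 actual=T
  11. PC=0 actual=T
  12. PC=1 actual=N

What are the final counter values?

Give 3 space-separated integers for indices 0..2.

Ev 1: PC=0 idx=0 pred=N actual=T -> ctr[0]=2
Ev 2: PC=0 idx=0 pred=T actual=N -> ctr[0]=1
Ev 3: PC=0 idx=0 pred=N actual=T -> ctr[0]=2
Ev 4: PC=1 idx=1 pred=N actual=T -> ctr[1]=2
Ev 5: PC=0 idx=0 pred=T actual=T -> ctr[0]=3
Ev 6: PC=1 idx=1 pred=T actual=T -> ctr[1]=3
Ev 7: PC=1 idx=1 pred=T actual=T -> ctr[1]=3
Ev 8: PC=0 idx=0 pred=T actual=N -> ctr[0]=2
Ev 9: PC=1 idx=1 pred=T actual=T -> ctr[1]=3
Ev 10: PC=0 idx=0 pred=T actual=T -> ctr[0]=3
Ev 11: PC=0 idx=0 pred=T actual=T -> ctr[0]=3
Ev 12: PC=1 idx=1 pred=T actual=N -> ctr[1]=2

Answer: 3 2 1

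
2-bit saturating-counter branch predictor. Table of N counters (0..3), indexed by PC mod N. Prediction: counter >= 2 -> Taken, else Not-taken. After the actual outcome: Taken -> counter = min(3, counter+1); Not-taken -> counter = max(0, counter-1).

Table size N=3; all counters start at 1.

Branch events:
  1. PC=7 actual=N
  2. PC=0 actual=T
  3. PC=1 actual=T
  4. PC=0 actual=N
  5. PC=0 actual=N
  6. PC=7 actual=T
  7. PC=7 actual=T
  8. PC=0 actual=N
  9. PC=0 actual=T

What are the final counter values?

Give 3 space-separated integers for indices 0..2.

Answer: 1 3 1

Derivation:
Ev 1: PC=7 idx=1 pred=N actual=N -> ctr[1]=0
Ev 2: PC=0 idx=0 pred=N actual=T -> ctr[0]=2
Ev 3: PC=1 idx=1 pred=N actual=T -> ctr[1]=1
Ev 4: PC=0 idx=0 pred=T actual=N -> ctr[0]=1
Ev 5: PC=0 idx=0 pred=N actual=N -> ctr[0]=0
Ev 6: PC=7 idx=1 pred=N actual=T -> ctr[1]=2
Ev 7: PC=7 idx=1 pred=T actual=T -> ctr[1]=3
Ev 8: PC=0 idx=0 pred=N actual=N -> ctr[0]=0
Ev 9: PC=0 idx=0 pred=N actual=T -> ctr[0]=1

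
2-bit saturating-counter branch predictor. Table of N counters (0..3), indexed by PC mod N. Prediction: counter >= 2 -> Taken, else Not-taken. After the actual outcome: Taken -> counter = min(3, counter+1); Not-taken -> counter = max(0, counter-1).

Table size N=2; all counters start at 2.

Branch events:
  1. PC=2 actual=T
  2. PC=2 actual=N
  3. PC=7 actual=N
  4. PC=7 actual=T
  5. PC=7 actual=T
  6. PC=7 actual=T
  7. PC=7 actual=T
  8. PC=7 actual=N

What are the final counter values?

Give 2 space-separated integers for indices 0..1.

Ev 1: PC=2 idx=0 pred=T actual=T -> ctr[0]=3
Ev 2: PC=2 idx=0 pred=T actual=N -> ctr[0]=2
Ev 3: PC=7 idx=1 pred=T actual=N -> ctr[1]=1
Ev 4: PC=7 idx=1 pred=N actual=T -> ctr[1]=2
Ev 5: PC=7 idx=1 pred=T actual=T -> ctr[1]=3
Ev 6: PC=7 idx=1 pred=T actual=T -> ctr[1]=3
Ev 7: PC=7 idx=1 pred=T actual=T -> ctr[1]=3
Ev 8: PC=7 idx=1 pred=T actual=N -> ctr[1]=2

Answer: 2 2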